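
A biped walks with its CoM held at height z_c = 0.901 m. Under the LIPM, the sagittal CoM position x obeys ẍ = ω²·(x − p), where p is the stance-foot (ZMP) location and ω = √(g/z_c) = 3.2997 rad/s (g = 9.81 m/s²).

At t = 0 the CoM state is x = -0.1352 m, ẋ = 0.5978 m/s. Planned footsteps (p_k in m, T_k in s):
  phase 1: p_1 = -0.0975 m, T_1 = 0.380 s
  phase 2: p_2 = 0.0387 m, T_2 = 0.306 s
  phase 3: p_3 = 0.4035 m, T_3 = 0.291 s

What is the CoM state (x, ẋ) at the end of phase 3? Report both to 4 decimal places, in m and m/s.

x = 1.1573, ẋ = 3.0395

phase 1: p=-0.0975, T=0.380, ωT=1.253886, cosh=1.894663, sinh=1.609270; start (x,ẋ)=(-0.135200, 0.597800) → end (x,ẋ)=(0.122619, 0.932439)
phase 2: p=0.0387, T=0.306, ωT=1.009708, cosh=1.554563, sinh=1.190237; start (x,ẋ)=(0.122619, 0.932439) → end (x,ẋ)=(0.505499, 1.779121)
phase 3: p=0.4035, T=0.291, ωT=0.960213, cosh=1.497532, sinh=1.114720; start (x,ẋ)=(0.505499, 1.779121) → end (x,ẋ)=(1.157277, 3.039466)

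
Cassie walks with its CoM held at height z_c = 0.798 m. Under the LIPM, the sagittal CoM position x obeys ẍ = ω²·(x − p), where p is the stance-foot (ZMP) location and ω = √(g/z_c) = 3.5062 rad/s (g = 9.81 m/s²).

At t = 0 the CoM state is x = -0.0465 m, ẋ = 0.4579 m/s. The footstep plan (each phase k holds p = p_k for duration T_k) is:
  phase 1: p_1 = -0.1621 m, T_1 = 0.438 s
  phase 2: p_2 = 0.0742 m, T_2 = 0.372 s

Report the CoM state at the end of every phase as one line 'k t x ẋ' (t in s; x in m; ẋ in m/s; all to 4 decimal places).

phase 1: p=-0.1621, T=0.438, ωT=1.535716, cosh=2.429975, sinh=2.214673; start (x,ẋ)=(-0.046500, 0.457900) → end (x,ẋ)=(0.408035, 2.010330)
phase 2: p=0.0742, T=0.372, ωT=1.304306, cosh=1.978246, sinh=1.706886; start (x,ẋ)=(0.408035, 2.010330) → end (x,ẋ)=(1.713276, 5.974826)

1 0.4380 0.4080 2.0103
2 0.8100 1.7133 5.9748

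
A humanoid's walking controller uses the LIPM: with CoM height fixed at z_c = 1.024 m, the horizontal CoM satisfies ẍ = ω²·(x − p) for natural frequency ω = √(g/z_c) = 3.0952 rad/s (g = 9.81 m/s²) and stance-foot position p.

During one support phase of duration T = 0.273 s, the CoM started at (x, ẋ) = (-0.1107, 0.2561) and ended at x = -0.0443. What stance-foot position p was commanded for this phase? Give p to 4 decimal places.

ωT = 3.0952·0.273 = 0.844990; cosh(ωT) = 1.378758, sinh(ωT) = 0.949196
x(T) = p + (x₀−p)·cosh(ωT) + (ẋ₀/ω)·sinh(ωT) ⇒ p·(1 − cosh) = x(T) − x₀·cosh − (ẋ₀/ω)·sinh
numerator   = -0.0443 − (-0.1107)·1.378758 − (0.2561/3.0952)·0.949196 = 0.029791
denominator = 1 − 1.378758 = -0.378758
p = 0.029791 / -0.378758 = -0.0787

p = -0.0787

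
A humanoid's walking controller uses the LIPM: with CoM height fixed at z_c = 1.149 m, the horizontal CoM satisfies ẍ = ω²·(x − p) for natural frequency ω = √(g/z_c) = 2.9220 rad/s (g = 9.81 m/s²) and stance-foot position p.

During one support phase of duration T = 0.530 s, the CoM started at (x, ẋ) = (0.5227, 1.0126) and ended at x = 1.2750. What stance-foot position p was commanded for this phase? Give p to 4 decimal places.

p = 0.5406

ωT = 2.9220·0.530 = 1.548660; cosh(ωT) = 2.458847, sinh(ωT) = 2.246314
x(T) = p + (x₀−p)·cosh(ωT) + (ẋ₀/ω)·sinh(ωT) ⇒ p·(1 − cosh) = x(T) − x₀·cosh − (ẋ₀/ω)·sinh
numerator   = 1.2750 − (0.5227)·2.458847 − (1.0126/2.9220)·2.246314 = -0.788685
denominator = 1 − 2.458847 = -1.458847
p = -0.788685 / -1.458847 = 0.5406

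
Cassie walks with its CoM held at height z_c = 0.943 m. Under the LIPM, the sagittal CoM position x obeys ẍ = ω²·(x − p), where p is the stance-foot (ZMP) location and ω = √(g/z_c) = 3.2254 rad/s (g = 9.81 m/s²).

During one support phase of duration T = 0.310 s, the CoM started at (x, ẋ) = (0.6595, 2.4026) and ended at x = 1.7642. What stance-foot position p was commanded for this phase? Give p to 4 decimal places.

ωT = 3.2254·0.310 = 0.999874; cosh(ωT) = 1.542933, sinh(ωT) = 1.175007
x(T) = p + (x₀−p)·cosh(ωT) + (ẋ₀/ω)·sinh(ωT) ⇒ p·(1 − cosh) = x(T) − x₀·cosh − (ẋ₀/ω)·sinh
numerator   = 1.7642 − (0.6595)·1.542933 − (2.4026/3.2254)·1.175007 = -0.128626
denominator = 1 − 1.542933 = -0.542933
p = -0.128626 / -0.542933 = 0.2369

p = 0.2369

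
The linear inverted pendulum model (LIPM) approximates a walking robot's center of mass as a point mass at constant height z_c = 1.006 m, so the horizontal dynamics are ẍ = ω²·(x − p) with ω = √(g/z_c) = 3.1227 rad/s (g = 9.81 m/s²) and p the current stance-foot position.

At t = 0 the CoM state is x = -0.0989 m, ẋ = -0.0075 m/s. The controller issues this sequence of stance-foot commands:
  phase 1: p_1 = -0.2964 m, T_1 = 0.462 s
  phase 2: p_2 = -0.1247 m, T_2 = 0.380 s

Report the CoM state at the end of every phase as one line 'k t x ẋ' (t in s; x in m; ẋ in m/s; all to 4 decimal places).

phase 1: p=-0.2964, T=0.462, ωT=1.442687, cosh=2.234173, sinh=1.997881; start (x,ẋ)=(-0.098900, -0.007500) → end (x,ẋ)=(0.140051, 1.215403)
phase 2: p=-0.1247, T=0.380, ωT=1.186626, cosh=1.790629, sinh=1.485380; start (x,ẋ)=(0.140051, 1.215403) → end (x,ẋ)=(0.927503, 3.404355)

1 0.4620 0.1401 1.2154
2 0.8420 0.9275 3.4044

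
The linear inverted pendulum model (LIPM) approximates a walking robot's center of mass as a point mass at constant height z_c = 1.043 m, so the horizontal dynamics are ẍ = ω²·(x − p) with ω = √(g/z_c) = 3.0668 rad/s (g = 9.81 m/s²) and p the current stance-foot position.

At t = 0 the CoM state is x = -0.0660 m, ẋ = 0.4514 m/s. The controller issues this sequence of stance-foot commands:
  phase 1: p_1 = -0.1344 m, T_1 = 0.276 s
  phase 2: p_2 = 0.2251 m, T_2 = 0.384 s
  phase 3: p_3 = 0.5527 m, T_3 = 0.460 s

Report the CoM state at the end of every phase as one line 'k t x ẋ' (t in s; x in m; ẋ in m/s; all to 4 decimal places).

phase 1: p=-0.1344, T=0.276, ωT=0.846437, cosh=1.380133, sinh=0.951192; start (x,ẋ)=(-0.066000, 0.451400) → end (x,ẋ)=(0.100006, 0.822523)
phase 2: p=0.2251, T=0.384, ωT=1.177651, cosh=1.777370, sinh=1.469369; start (x,ẋ)=(0.100006, 0.822523) → end (x,ẋ)=(0.396850, 0.898223)
phase 3: p=0.5527, T=0.460, ωT=1.410728, cosh=2.171452, sinh=1.927486; start (x,ẋ)=(0.396850, 0.898223) → end (x,ẋ)=(0.778814, 1.029187)

1 0.2760 0.1000 0.8225
2 0.6600 0.3969 0.8982
3 1.1200 0.7788 1.0292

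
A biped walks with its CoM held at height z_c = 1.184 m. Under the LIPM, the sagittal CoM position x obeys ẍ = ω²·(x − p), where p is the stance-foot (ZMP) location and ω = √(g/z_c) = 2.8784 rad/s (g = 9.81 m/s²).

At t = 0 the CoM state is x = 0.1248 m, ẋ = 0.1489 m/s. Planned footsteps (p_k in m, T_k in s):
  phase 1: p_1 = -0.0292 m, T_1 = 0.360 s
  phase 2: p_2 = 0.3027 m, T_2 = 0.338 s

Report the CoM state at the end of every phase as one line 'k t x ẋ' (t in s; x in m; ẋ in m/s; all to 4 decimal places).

phase 1: p=-0.0292, T=0.360, ωT=1.036224, cosh=1.586673, sinh=1.231881; start (x,ẋ)=(0.124800, 0.148900) → end (x,ẋ)=(0.278873, 0.782316)
phase 2: p=0.3027, T=0.338, ωT=0.972899, cosh=1.511795, sinh=1.133809; start (x,ẋ)=(0.278873, 0.782316) → end (x,ẋ)=(0.574835, 1.104940)

1 0.3600 0.2789 0.7823
2 0.6980 0.5748 1.1049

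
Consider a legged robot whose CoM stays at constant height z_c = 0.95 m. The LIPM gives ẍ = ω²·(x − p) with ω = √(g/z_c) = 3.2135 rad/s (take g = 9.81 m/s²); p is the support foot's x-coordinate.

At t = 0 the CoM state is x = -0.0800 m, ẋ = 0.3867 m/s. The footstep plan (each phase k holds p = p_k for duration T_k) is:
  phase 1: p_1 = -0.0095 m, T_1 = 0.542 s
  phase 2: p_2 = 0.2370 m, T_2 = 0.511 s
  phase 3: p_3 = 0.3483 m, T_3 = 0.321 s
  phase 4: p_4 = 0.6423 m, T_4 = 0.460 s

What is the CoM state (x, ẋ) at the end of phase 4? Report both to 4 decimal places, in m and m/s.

x = 0.4778, ẋ = -0.2699

phase 1: p=-0.0095, T=0.542, ωT=1.741717, cosh=2.941177, sinh=2.765957; start (x,ẋ)=(-0.080000, 0.386700) → end (x,ẋ)=(0.115992, 0.510721)
phase 2: p=0.2370, T=0.511, ωT=1.642098, cosh=2.679786, sinh=2.486213; start (x,ẋ)=(0.115992, 0.510721) → end (x,ẋ)=(0.307856, 0.401831)
phase 3: p=0.3483, T=0.321, ωT=1.031533, cosh=1.580912, sinh=1.224452; start (x,ẋ)=(0.307856, 0.401831) → end (x,ẋ)=(0.437473, 0.476123)
phase 4: p=0.6423, T=0.460, ωT=1.478210, cosh=2.306567, sinh=2.078522; start (x,ẋ)=(0.437473, 0.476123) → end (x,ẋ)=(0.477814, -0.269897)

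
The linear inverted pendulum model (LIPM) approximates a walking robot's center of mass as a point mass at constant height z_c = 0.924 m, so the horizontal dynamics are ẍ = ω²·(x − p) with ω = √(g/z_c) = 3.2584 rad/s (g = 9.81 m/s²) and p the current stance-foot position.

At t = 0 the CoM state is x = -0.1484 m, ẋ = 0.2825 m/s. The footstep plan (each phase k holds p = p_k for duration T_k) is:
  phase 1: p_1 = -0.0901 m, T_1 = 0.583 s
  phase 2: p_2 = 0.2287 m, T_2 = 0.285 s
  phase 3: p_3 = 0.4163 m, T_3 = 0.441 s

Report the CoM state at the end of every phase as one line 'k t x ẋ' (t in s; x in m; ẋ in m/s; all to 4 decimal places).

1 0.5830 -0.0060 0.3446
2 0.8680 -0.0018 -0.3128
3 1.3090 -0.7036 -3.3996

phase 1: p=-0.0901, T=0.583, ωT=1.899647, cosh=3.416579, sinh=3.266957; start (x,ẋ)=(-0.148400, 0.282500) → end (x,ẋ)=(-0.006045, 0.344577)
phase 2: p=0.2287, T=0.285, ωT=0.928644, cosh=1.463082, sinh=1.067993; start (x,ẋ)=(-0.006045, 0.344577) → end (x,ẋ)=(-0.001810, -0.312755)
phase 3: p=0.4163, T=0.441, ωT=1.436954, cosh=2.222756, sinh=1.985105; start (x,ẋ)=(-0.001810, -0.312755) → end (x,ẋ)=(-0.703595, -3.399625)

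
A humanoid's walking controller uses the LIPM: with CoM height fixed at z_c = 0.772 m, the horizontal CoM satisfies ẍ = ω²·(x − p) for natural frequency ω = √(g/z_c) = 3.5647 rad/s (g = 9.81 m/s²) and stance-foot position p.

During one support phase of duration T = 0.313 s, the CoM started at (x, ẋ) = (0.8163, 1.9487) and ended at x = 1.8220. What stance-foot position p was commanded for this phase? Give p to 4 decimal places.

ωT = 3.5647·0.313 = 1.115751; cosh(ωT) = 1.689764, sinh(ωT) = 1.362095
x(T) = p + (x₀−p)·cosh(ωT) + (ẋ₀/ω)·sinh(ωT) ⇒ p·(1 − cosh) = x(T) − x₀·cosh − (ẋ₀/ω)·sinh
numerator   = 1.8220 − (0.8163)·1.689764 − (1.9487/3.5647)·1.362095 = -0.301966
denominator = 1 − 1.689764 = -0.689764
p = -0.301966 / -0.689764 = 0.4378

p = 0.4378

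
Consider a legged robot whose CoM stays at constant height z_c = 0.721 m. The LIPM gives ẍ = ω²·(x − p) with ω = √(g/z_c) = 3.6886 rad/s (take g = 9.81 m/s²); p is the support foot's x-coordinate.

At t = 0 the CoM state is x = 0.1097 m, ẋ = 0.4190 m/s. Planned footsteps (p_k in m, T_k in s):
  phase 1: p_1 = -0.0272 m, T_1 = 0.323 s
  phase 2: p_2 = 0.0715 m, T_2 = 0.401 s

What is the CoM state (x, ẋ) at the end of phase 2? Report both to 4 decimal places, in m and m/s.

x = 1.6540, ẋ = 5.9142

phase 1: p=-0.0272, T=0.323, ωT=1.191418, cosh=1.797768, sinh=1.493977; start (x,ẋ)=(0.109700, 0.419000) → end (x,ẋ)=(0.388620, 1.507677)
phase 2: p=0.0715, T=0.401, ωT=1.479129, cosh=2.308478, sinh=2.080642; start (x,ẋ)=(0.388620, 1.507677) → end (x,ẋ)=(1.654006, 5.914227)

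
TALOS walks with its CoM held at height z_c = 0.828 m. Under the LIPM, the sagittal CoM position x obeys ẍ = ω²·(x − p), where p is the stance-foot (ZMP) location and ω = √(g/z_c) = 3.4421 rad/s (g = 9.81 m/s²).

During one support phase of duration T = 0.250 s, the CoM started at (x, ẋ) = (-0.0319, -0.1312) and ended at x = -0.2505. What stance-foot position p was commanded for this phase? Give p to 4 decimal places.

ωT = 3.4421·0.250 = 0.860525; cosh(ωT) = 1.393671, sinh(ωT) = 0.970731
x(T) = p + (x₀−p)·cosh(ωT) + (ẋ₀/ω)·sinh(ωT) ⇒ p·(1 − cosh) = x(T) − x₀·cosh − (ẋ₀/ω)·sinh
numerator   = -0.2505 − (-0.0319)·1.393671 − (-0.1312/3.4421)·0.970731 = -0.169041
denominator = 1 − 1.393671 = -0.393671
p = -0.169041 / -0.393671 = 0.4294

p = 0.4294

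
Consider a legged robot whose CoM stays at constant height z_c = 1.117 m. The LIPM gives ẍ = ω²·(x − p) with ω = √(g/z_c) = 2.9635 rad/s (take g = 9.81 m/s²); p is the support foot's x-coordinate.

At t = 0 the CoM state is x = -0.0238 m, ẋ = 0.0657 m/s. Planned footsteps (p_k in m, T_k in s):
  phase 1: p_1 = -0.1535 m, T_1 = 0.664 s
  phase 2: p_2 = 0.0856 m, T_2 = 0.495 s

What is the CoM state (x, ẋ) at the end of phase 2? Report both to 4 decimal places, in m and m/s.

x = 1.8971, ẋ = 5.5214

phase 1: p=-0.1535, T=0.664, ωT=1.967764, cosh=3.647215, sinh=3.507446; start (x,ẋ)=(-0.023800, 0.065700) → end (x,ẋ)=(0.397303, 1.587765)
phase 2: p=0.0856, T=0.495, ωT=1.466932, cosh=2.283273, sinh=2.052641; start (x,ẋ)=(0.397303, 1.587765) → end (x,ẋ)=(1.897054, 5.521390)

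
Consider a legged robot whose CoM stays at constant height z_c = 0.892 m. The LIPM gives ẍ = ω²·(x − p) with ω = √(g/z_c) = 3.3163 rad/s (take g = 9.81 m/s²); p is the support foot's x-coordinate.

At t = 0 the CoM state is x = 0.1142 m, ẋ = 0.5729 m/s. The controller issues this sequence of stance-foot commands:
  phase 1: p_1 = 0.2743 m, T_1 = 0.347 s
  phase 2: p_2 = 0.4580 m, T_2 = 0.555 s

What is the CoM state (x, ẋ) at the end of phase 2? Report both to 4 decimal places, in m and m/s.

x = -0.0176, ẋ = -1.4252

phase 1: p=0.2743, T=0.347, ωT=1.150756, cosh=1.738490, sinh=1.422092; start (x,ẋ)=(0.114200, 0.572900) → end (x,ẋ)=(0.241638, 0.240936)
phase 2: p=0.4580, T=0.555, ωT=1.840547, cosh=3.229355, sinh=3.070625; start (x,ẋ)=(0.241638, 0.240936) → end (x,ẋ)=(-0.017622, -1.425170)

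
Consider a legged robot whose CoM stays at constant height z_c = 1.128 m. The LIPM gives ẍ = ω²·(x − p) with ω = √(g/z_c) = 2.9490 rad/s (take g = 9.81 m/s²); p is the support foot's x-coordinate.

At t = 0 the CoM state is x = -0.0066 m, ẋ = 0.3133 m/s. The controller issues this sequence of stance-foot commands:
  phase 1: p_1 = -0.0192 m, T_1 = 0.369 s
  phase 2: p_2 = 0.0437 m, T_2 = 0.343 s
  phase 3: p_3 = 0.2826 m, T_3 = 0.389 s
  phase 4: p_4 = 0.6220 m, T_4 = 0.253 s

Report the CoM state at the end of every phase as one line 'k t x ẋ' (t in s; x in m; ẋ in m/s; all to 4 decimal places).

phase 1: p=-0.0192, T=0.369, ωT=1.088181, cosh=1.652849, sinh=1.316020; start (x,ẋ)=(-0.006600, 0.313300) → end (x,ẋ)=(0.141439, 0.566737)
phase 2: p=0.0437, T=0.343, ωT=1.011507, cosh=1.556706, sinh=1.193036; start (x,ẋ)=(0.141439, 0.566737) → end (x,ẋ)=(0.425128, 1.226115)
phase 3: p=0.2826, T=0.389, ωT=1.147161, cosh=1.733388, sinh=1.415851; start (x,ẋ)=(0.425128, 1.226115) → end (x,ẋ)=(1.118329, 2.720438)
phase 4: p=0.6220, T=0.253, ωT=0.746097, cosh=1.291484, sinh=0.817270; start (x,ẋ)=(1.118329, 2.720438) → end (x,ẋ)=(2.016929, 4.709619)

1 0.3690 0.1414 0.5667
2 0.7120 0.4251 1.2261
3 1.1010 1.1183 2.7204
4 1.3540 2.0169 4.7096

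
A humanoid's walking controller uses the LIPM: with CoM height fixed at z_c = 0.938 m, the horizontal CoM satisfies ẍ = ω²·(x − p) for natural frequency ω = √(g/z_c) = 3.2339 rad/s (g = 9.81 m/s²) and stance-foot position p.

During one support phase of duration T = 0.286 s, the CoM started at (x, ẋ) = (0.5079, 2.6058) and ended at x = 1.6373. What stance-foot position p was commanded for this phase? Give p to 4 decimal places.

p = -0.0873

ωT = 3.2339·0.286 = 0.924895; cosh(ωT) = 1.459089, sinh(ωT) = 1.062516
x(T) = p + (x₀−p)·cosh(ωT) + (ẋ₀/ω)·sinh(ωT) ⇒ p·(1 − cosh) = x(T) − x₀·cosh − (ẋ₀/ω)·sinh
numerator   = 1.6373 − (0.5079)·1.459089 − (2.6058/3.2339)·1.062516 = 0.040079
denominator = 1 − 1.459089 = -0.459089
p = 0.040079 / -0.459089 = -0.0873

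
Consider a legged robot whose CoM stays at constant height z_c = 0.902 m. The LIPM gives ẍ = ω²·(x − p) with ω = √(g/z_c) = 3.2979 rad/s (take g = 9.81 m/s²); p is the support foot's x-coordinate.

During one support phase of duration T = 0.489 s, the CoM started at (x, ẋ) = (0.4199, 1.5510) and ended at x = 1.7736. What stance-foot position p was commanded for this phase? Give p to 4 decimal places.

ωT = 3.2979·0.489 = 1.612673; cosh(ωT) = 2.607778, sinh(ωT) = 2.408424
x(T) = p + (x₀−p)·cosh(ωT) + (ẋ₀/ω)·sinh(ωT) ⇒ p·(1 − cosh) = x(T) − x₀·cosh − (ẋ₀/ω)·sinh
numerator   = 1.7736 − (0.4199)·2.607778 − (1.5510/3.2979)·2.408424 = -0.454086
denominator = 1 − 2.607778 = -1.607778
p = -0.454086 / -1.607778 = 0.2824

p = 0.2824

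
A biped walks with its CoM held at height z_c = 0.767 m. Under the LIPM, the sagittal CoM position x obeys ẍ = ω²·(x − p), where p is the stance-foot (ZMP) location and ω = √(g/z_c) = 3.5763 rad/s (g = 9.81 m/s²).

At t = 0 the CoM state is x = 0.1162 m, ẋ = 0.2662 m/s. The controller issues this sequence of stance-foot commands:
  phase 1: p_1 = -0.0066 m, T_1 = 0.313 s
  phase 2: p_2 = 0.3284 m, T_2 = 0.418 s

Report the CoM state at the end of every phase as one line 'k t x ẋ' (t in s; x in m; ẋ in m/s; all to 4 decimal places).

phase 1: p=-0.0066, T=0.313, ωT=1.119382, cosh=1.694721, sinh=1.368239; start (x,ẋ)=(0.116200, 0.266200) → end (x,ẋ)=(0.303356, 1.052024)
phase 2: p=0.3284, T=0.418, ωT=1.494893, cosh=2.341567, sinh=2.117294; start (x,ẋ)=(0.303356, 1.052024) → end (x,ẋ)=(0.892592, 2.273749)

1 0.3130 0.3034 1.0520
2 0.7310 0.8926 2.2737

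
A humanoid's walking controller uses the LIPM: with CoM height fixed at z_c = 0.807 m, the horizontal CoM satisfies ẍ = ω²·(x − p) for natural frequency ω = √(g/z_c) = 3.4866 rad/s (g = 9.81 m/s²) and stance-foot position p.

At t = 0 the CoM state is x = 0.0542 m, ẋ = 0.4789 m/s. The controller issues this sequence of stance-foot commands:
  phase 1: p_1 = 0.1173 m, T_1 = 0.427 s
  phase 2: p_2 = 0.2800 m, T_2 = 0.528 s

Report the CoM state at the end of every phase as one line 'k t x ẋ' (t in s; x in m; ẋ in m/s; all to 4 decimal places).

1 0.4270 0.2592 0.6525
2 0.9550 0.7878 1.8854

phase 1: p=0.1173, T=0.427, ωT=1.488778, cosh=2.328663, sinh=2.103015; start (x,ẋ)=(0.054200, 0.478900) → end (x,ẋ)=(0.259220, 0.652524)
phase 2: p=0.2800, T=0.528, ωT=1.840925, cosh=3.230517, sinh=3.071847; start (x,ẋ)=(0.259220, 0.652524) → end (x,ẋ)=(0.787771, 1.885428)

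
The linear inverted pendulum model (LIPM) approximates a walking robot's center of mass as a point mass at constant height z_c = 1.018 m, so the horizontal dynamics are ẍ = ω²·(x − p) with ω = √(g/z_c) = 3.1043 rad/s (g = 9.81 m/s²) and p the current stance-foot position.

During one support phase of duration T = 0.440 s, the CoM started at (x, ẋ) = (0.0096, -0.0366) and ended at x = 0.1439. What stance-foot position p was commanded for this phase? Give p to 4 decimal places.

p = -0.1338

ωT = 3.1043·0.440 = 1.365892; cosh(ωT) = 2.087185, sinh(ωT) = 1.832032
x(T) = p + (x₀−p)·cosh(ωT) + (ẋ₀/ω)·sinh(ωT) ⇒ p·(1 − cosh) = x(T) − x₀·cosh − (ẋ₀/ω)·sinh
numerator   = 0.1439 − (0.0096)·2.087185 − (-0.0366/3.1043)·1.832032 = 0.145463
denominator = 1 − 2.087185 = -1.087185
p = 0.145463 / -1.087185 = -0.1338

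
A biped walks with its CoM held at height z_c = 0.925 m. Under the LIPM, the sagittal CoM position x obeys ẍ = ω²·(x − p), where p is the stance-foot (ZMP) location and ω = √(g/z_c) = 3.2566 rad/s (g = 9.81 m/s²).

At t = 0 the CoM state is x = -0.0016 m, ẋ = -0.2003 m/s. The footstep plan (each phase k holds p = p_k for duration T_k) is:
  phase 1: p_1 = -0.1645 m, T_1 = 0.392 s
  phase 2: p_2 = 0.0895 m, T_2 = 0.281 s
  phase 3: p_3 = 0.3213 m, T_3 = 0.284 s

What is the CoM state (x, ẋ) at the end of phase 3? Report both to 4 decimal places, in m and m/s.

x = 0.3124, ẋ = 0.3694

phase 1: p=-0.1645, T=0.392, ωT=1.276587, cosh=1.931687, sinh=1.652699; start (x,ẋ)=(-0.001600, -0.200300) → end (x,ẋ)=(0.048521, 0.489840)
phase 2: p=0.0895, T=0.281, ωT=0.915105, cosh=1.448756, sinh=1.048281; start (x,ẋ)=(0.048521, 0.489840) → end (x,ẋ)=(0.187808, 0.569764)
phase 3: p=0.3213, T=0.284, ωT=0.924874, cosh=1.459066, sinh=1.062485; start (x,ẋ)=(0.187808, 0.569764) → end (x,ẋ)=(0.312416, 0.369430)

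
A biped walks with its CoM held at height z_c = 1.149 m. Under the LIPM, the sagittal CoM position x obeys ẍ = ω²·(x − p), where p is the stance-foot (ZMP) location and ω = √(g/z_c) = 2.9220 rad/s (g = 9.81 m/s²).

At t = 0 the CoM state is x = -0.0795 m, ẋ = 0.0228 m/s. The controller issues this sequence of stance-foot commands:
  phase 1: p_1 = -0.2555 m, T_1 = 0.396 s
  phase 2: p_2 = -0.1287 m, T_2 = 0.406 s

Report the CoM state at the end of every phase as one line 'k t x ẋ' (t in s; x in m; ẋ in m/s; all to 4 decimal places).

phase 1: p=-0.2555, T=0.396, ωT=1.157112, cosh=1.747563, sinh=1.433171; start (x,ẋ)=(-0.079500, 0.022800) → end (x,ẋ)=(0.063254, 0.776884)
phase 2: p=-0.1287, T=0.406, ωT=1.186332, cosh=1.790193, sinh=1.484854; start (x,ẋ)=(0.063254, 0.776884) → end (x,ẋ)=(0.609719, 2.223611)

1 0.3960 0.0633 0.7769
2 0.8020 0.6097 2.2236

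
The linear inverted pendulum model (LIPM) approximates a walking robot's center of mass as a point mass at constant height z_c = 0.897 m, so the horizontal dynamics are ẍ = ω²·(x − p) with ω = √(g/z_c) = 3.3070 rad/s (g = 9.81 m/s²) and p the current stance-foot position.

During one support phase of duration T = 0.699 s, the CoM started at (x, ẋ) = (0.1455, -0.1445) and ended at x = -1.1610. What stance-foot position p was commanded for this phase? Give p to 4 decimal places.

ωT = 3.3070·0.699 = 2.311593; cosh(ωT) = 5.094795, sinh(ωT) = 4.995691
x(T) = p + (x₀−p)·cosh(ωT) + (ẋ₀/ω)·sinh(ωT) ⇒ p·(1 − cosh) = x(T) − x₀·cosh − (ẋ₀/ω)·sinh
numerator   = -1.1610 − (0.1455)·5.094795 − (-0.1445/3.3070)·4.995691 = -1.684005
denominator = 1 − 5.094795 = -4.094795
p = -1.684005 / -4.094795 = 0.4113

p = 0.4113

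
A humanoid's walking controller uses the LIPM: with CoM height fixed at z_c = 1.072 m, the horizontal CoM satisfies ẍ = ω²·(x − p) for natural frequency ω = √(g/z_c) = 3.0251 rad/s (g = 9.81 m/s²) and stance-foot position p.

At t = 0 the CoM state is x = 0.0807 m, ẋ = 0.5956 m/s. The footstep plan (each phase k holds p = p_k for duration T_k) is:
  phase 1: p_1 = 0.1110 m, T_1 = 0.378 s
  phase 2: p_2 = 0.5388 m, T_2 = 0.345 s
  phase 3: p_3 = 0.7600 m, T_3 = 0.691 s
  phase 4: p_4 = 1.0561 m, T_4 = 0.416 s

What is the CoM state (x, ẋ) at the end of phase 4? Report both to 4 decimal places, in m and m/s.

phase 1: p=0.1110, T=0.378, ωT=1.143488, cosh=1.728199, sinh=1.409494; start (x,ẋ)=(0.080700, 0.595600) → end (x,ẋ)=(0.336145, 0.900121)
phase 2: p=0.5388, T=0.345, ωT=1.043659, cosh=1.595877, sinh=1.243713; start (x,ẋ)=(0.336145, 0.900121) → end (x,ẋ)=(0.585456, 0.674022)
phase 3: p=0.7600, T=0.691, ωT=2.090344, cosh=4.105671, sinh=3.982027; start (x,ẋ)=(0.585456, 0.674022) → end (x,ẋ)=(0.930612, 0.664745)
phase 4: p=1.0561, T=0.416, ωT=1.258442, cosh=1.902014, sinh=1.617918; start (x,ẋ)=(0.930612, 0.664745) → end (x,ẋ)=(1.172947, 0.650173)

x = 1.1729, ẋ = 0.6502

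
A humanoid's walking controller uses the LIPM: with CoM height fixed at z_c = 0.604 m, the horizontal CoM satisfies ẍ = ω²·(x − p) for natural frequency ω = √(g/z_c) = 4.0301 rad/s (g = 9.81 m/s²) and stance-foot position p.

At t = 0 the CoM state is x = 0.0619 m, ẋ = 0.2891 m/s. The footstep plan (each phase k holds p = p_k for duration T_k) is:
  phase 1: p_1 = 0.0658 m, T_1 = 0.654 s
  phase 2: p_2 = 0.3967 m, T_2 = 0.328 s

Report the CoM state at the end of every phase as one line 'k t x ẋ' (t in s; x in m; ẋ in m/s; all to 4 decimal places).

1 0.6540 0.5363 1.9182
2 0.9820 1.5062 4.8330

phase 1: p=0.0658, T=0.654, ωT=2.635685, cosh=7.012271, sinh=6.940601; start (x,ẋ)=(0.061900, 0.289100) → end (x,ẋ)=(0.536338, 1.918159)
phase 2: p=0.3967, T=0.328, ωT=1.321873, cosh=2.008537, sinh=1.741902; start (x,ẋ)=(0.536338, 1.918159) → end (x,ẋ)=(1.506240, 4.832955)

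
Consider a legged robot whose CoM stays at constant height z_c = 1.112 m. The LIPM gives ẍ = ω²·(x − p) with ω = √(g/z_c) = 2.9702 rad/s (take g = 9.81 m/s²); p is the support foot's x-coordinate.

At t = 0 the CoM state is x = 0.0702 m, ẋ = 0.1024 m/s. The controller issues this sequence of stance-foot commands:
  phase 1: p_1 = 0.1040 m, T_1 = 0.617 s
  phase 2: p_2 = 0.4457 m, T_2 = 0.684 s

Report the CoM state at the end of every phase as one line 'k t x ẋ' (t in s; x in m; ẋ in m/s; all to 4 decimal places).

phase 1: p=0.1040, T=0.617, ωT=1.832613, cosh=3.205097, sinh=3.045102; start (x,ẋ)=(0.070200, 0.102400) → end (x,ẋ)=(0.100650, 0.022496)
phase 2: p=0.4457, T=0.684, ωT=2.031617, cosh=3.878765, sinh=3.747642; start (x,ẋ)=(0.100650, 0.022496) → end (x,ẋ)=(-0.864284, -3.753580)

1 0.6170 0.1007 0.0225
2 1.3010 -0.8643 -3.7536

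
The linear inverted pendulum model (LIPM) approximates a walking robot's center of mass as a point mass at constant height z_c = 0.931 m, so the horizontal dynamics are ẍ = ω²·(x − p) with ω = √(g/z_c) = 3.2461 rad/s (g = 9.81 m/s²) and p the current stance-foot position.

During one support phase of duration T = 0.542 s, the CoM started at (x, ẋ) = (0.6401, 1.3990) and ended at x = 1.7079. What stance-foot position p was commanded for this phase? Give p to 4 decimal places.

p = 0.7139

ωT = 3.2461·0.542 = 1.759386; cosh(ωT) = 2.990511, sinh(ωT) = 2.818360
x(T) = p + (x₀−p)·cosh(ωT) + (ẋ₀/ω)·sinh(ωT) ⇒ p·(1 − cosh) = x(T) − x₀·cosh − (ẋ₀/ω)·sinh
numerator   = 1.7079 − (0.6401)·2.990511 − (1.3990/3.2461)·2.818360 = -1.420979
denominator = 1 − 2.990511 = -1.990511
p = -1.420979 / -1.990511 = 0.7139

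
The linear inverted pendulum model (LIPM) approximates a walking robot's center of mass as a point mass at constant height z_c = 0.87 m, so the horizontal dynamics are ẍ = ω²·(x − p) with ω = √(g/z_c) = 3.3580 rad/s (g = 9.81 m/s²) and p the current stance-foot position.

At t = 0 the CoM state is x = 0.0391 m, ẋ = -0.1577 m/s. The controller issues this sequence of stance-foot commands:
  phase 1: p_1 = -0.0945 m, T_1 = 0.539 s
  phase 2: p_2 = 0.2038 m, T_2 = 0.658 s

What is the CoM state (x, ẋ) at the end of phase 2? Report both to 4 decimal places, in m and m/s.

x = 1.2418, ẋ = 3.5846

phase 1: p=-0.0945, T=0.539, ωT=1.809962, cosh=3.136938, sinh=2.973277; start (x,ẋ)=(0.039100, -0.157700) → end (x,ẋ)=(0.184962, 0.839203)
phase 2: p=0.2038, T=0.658, ωT=2.209564, cosh=4.610746, sinh=4.500997; start (x,ẋ)=(0.184962, 0.839203) → end (x,ẋ)=(1.241796, 3.584633)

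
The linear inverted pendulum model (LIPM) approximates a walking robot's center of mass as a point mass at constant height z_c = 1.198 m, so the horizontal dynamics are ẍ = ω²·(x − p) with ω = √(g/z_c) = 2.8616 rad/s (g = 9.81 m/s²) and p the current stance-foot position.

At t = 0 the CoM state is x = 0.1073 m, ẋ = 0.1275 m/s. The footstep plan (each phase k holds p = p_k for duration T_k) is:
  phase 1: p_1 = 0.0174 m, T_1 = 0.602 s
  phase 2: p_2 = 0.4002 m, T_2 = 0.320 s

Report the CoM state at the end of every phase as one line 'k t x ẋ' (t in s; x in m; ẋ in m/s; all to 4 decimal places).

1 0.6020 0.3979 1.0656
2 0.9220 0.7876 1.5376

phase 1: p=0.0174, T=0.602, ωT=1.722683, cosh=2.889060, sinh=2.710473; start (x,ẋ)=(0.107300, 0.127500) → end (x,ẋ)=(0.397893, 1.065646)
phase 2: p=0.4002, T=0.320, ωT=0.915712, cosh=1.449393, sinh=1.049161; start (x,ẋ)=(0.397893, 1.065646) → end (x,ẋ)=(0.787559, 1.537612)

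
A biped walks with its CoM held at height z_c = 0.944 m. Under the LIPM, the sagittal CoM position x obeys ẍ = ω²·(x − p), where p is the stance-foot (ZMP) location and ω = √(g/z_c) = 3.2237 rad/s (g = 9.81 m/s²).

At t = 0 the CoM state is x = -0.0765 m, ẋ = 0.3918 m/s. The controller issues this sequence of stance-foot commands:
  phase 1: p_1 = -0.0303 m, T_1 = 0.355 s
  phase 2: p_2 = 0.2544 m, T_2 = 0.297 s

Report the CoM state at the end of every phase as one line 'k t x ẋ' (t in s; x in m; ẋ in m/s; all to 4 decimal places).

1 0.3550 0.0613 0.4675
2 0.6520 0.1269 0.0073

phase 1: p=-0.0303, T=0.355, ωT=1.144413, cosh=1.729505, sinh=1.411094; start (x,ẋ)=(-0.076500, 0.391800) → end (x,ẋ)=(0.061298, 0.467459)
phase 2: p=0.2544, T=0.297, ωT=0.957439, cosh=1.494445, sinh=1.110571; start (x,ẋ)=(0.061298, 0.467459) → end (x,ẋ)=(0.126859, 0.007256)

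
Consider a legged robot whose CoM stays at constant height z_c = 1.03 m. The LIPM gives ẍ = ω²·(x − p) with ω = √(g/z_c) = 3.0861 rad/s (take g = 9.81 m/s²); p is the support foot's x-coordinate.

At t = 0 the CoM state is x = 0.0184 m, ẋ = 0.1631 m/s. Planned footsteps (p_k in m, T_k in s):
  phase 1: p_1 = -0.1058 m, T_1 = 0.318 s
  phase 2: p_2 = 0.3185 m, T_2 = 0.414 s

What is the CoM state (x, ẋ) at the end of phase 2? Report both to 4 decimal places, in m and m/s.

phase 1: p=-0.1058, T=0.318, ωT=0.981380, cosh=1.521464, sinh=1.146671; start (x,ẋ)=(0.018400, 0.163100) → end (x,ẋ)=(0.143767, 0.687662)
phase 2: p=0.3185, T=0.414, ωT=1.277645, cosh=1.933437, sinh=1.654744; start (x,ẋ)=(0.143767, 0.687662) → end (x,ẋ)=(0.349385, 0.437243)

x = 0.3494, ẋ = 0.4372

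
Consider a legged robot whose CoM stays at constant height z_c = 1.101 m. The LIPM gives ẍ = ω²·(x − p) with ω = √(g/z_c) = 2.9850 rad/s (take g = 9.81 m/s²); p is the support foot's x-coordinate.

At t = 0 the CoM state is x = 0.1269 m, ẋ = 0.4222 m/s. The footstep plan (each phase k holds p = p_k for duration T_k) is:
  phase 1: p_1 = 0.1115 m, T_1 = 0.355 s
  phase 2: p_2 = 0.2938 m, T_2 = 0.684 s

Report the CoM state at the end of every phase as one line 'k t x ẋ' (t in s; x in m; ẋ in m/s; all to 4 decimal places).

phase 1: p=0.1115, T=0.355, ωT=1.059675, cosh=1.616001, sinh=1.269432; start (x,ẋ)=(0.126900, 0.422200) → end (x,ẋ)=(0.315936, 0.740630)
phase 2: p=0.2938, T=0.684, ωT=2.041740, cosh=3.916903, sinh=3.787100; start (x,ẋ)=(0.315936, 0.740630) → end (x,ẋ)=(1.320148, 3.151207)

1 0.3550 0.3159 0.7406
2 1.0390 1.3201 3.1512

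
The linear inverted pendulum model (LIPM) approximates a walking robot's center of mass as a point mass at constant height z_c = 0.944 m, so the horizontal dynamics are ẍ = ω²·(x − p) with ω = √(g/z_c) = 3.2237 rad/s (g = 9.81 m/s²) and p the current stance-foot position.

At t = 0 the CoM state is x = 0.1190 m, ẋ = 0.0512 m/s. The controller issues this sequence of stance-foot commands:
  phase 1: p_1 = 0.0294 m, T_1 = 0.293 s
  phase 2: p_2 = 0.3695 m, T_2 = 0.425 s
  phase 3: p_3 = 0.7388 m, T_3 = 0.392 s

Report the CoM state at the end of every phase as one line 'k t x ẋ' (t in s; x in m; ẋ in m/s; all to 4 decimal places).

1 0.2930 0.1794 0.3910
2 0.7180 0.1945 -0.3091
3 1.1100 -0.4573 -3.4472

phase 1: p=0.0294, T=0.293, ωT=0.944544, cosh=1.480249, sinh=1.091392; start (x,ẋ)=(0.119000, 0.051200) → end (x,ẋ)=(0.179364, 0.391030)
phase 2: p=0.3695, T=0.425, ωT=1.370073, cosh=2.094862, sinh=1.840774; start (x,ẋ)=(0.179364, 0.391030) → end (x,ẋ)=(0.194475, -0.309131)
phase 3: p=0.7388, T=0.392, ωT=1.263690, cosh=1.910532, sinh=1.627923; start (x,ẋ)=(0.194475, -0.309131) → end (x,ẋ)=(-0.457258, -3.447188)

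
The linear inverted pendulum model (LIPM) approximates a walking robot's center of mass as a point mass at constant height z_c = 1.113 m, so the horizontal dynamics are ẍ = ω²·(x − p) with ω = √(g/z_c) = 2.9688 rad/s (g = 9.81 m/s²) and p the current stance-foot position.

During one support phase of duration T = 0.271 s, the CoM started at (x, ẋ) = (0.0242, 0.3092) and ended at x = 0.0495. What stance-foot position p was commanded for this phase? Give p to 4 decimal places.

ωT = 2.9688·0.271 = 0.804545; cosh(ωT) = 1.341485, sinh(ωT) = 0.894194
x(T) = p + (x₀−p)·cosh(ωT) + (ẋ₀/ω)·sinh(ωT) ⇒ p·(1 − cosh) = x(T) − x₀·cosh − (ẋ₀/ω)·sinh
numerator   = 0.0495 − (0.0242)·1.341485 − (0.3092/2.9688)·0.894194 = -0.076094
denominator = 1 − 1.341485 = -0.341485
p = -0.076094 / -0.341485 = 0.2228

p = 0.2228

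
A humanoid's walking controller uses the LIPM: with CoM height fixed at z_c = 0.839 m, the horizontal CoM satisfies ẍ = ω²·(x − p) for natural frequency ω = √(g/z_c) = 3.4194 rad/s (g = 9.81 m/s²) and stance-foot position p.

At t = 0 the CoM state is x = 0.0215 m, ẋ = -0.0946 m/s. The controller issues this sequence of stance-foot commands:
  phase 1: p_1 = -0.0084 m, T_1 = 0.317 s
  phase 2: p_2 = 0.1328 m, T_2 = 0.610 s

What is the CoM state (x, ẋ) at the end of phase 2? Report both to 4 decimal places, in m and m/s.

phase 1: p=-0.0084, T=0.317, ωT=1.083950, cosh=1.647295, sinh=1.309038; start (x,ẋ)=(0.021500, -0.094600) → end (x,ẋ)=(0.004639, -0.021998)
phase 2: p=0.1328, T=0.610, ωT=2.085834, cosh=4.087753, sinh=3.963550; start (x,ẋ)=(0.004639, -0.021998) → end (x,ẋ)=(-0.416590, -1.826888)

x = -0.4166, ẋ = -1.8269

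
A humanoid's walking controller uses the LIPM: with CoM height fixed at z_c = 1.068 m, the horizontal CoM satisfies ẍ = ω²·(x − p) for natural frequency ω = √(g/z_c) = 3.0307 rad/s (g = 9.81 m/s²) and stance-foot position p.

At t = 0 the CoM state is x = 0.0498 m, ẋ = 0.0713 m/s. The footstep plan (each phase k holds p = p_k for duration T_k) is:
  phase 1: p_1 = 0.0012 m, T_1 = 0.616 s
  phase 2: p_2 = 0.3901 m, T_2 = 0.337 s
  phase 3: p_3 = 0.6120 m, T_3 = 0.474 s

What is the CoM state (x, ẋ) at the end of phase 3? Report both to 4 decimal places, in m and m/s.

x = 0.5558, ẋ = 0.0896

phase 1: p=0.0012, T=0.616, ωT=1.866911, cosh=3.311443, sinh=3.156843; start (x,ẋ)=(0.049800, 0.071300) → end (x,ẋ)=(0.236404, 0.701084)
phase 2: p=0.3901, T=0.337, ωT=1.021346, cosh=1.568520, sinh=1.208410; start (x,ẋ)=(0.236404, 0.701084) → end (x,ẋ)=(0.428563, 0.536778)
phase 3: p=0.6120, T=0.474, ωT=1.436552, cosh=2.221957, sinh=1.984210; start (x,ẋ)=(0.428563, 0.536778) → end (x,ẋ)=(0.555840, 0.089588)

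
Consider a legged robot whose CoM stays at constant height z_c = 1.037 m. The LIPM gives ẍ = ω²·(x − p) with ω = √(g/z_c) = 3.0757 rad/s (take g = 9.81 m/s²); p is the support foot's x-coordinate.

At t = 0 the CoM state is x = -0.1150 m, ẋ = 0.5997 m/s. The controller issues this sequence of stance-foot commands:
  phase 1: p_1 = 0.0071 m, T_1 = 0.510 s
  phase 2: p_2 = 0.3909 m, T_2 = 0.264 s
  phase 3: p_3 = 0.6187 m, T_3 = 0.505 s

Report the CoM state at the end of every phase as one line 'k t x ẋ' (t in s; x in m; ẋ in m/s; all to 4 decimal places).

1 0.5100 0.1490 0.6396
2 0.7740 0.2528 0.1895
3 1.2790 -0.1458 -2.0731

phase 1: p=0.0071, T=0.510, ωT=1.568607, cosh=2.504146, sinh=2.295811; start (x,ẋ)=(-0.115000, 0.599700) → end (x,ẋ)=(0.148981, 0.639561)
phase 2: p=0.3909, T=0.264, ωT=0.811985, cosh=1.348175, sinh=0.904199; start (x,ẋ)=(0.148981, 0.639561) → end (x,ẋ)=(0.252770, 0.189452)
phase 3: p=0.6187, T=0.505, ωT=1.553228, cosh=2.469135, sinh=2.257571; start (x,ẋ)=(0.252770, 0.189452) → end (x,ẋ)=(-0.145772, -2.073093)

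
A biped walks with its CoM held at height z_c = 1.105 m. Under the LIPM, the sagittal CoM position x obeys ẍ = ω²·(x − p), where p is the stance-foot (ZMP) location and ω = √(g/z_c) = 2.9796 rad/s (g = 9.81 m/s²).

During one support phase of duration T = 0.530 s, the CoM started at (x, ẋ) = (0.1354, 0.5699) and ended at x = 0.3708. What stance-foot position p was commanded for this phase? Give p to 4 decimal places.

ωT = 2.9796·0.530 = 1.579188; cosh(ωT) = 2.528579, sinh(ωT) = 2.322436
x(T) = p + (x₀−p)·cosh(ωT) + (ẋ₀/ω)·sinh(ωT) ⇒ p·(1 − cosh) = x(T) − x₀·cosh − (ẋ₀/ω)·sinh
numerator   = 0.3708 − (0.1354)·2.528579 − (0.5699/2.9796)·2.322436 = -0.415776
denominator = 1 − 2.528579 = -1.528579
p = -0.415776 / -1.528579 = 0.2720

p = 0.2720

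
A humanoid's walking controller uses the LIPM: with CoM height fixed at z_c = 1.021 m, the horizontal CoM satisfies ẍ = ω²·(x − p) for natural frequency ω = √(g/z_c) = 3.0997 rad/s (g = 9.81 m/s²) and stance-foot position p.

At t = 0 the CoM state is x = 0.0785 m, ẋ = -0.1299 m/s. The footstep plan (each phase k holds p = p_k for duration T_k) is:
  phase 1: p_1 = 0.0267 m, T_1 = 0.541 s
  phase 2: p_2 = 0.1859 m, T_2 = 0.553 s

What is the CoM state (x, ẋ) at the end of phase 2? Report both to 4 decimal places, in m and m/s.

x = -0.1219, ẋ = -0.8750

phase 1: p=0.0267, T=0.541, ωT=1.676938, cosh=2.768048, sinh=2.581102; start (x,ẋ)=(0.078500, -0.129900) → end (x,ẋ)=(0.061918, 0.054864)
phase 2: p=0.1859, T=0.553, ωT=1.714134, cosh=2.865993, sinh=2.685873; start (x,ẋ)=(0.061918, 0.054864) → end (x,ẋ)=(-0.121893, -0.874961)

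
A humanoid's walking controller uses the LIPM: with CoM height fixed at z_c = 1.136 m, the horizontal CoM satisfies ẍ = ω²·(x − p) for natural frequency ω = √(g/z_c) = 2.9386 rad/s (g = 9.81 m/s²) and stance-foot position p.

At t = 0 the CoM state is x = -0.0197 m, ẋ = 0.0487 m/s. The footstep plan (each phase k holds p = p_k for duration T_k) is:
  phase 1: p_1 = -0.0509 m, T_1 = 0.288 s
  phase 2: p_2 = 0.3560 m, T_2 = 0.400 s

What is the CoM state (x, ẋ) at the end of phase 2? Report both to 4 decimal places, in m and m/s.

x = -0.1845, ẋ = -1.2250

phase 1: p=-0.0509, T=0.288, ωT=0.846317, cosh=1.380019, sinh=0.951027; start (x,ẋ)=(-0.019700, 0.048700) → end (x,ẋ)=(0.007917, 0.154401)
phase 2: p=0.3560, T=0.400, ωT=1.175440, cosh=1.774126, sinh=1.465442; start (x,ẋ)=(0.007917, 0.154401) → end (x,ẋ)=(-0.184544, -1.225038)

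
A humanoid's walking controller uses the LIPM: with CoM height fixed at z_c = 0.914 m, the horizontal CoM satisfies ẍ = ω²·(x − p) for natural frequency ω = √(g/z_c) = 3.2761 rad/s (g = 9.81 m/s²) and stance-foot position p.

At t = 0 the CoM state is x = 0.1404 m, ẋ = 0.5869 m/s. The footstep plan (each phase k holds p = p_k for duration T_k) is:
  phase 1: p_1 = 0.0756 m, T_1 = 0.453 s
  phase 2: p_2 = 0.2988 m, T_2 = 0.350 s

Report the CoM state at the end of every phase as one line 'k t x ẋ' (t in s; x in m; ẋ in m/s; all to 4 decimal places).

phase 1: p=0.0756, T=0.453, ωT=1.484073, cosh=2.318794, sinh=2.092082; start (x,ẋ)=(0.140400, 0.586900) → end (x,ẋ)=(0.600646, 1.805031)
phase 2: p=0.2988, T=0.350, ωT=1.146635, cosh=1.732644, sinh=1.414940; start (x,ẋ)=(0.600646, 1.805031) → end (x,ẋ)=(1.601380, 4.526677)

1 0.4530 0.6006 1.8050
2 0.8030 1.6014 4.5267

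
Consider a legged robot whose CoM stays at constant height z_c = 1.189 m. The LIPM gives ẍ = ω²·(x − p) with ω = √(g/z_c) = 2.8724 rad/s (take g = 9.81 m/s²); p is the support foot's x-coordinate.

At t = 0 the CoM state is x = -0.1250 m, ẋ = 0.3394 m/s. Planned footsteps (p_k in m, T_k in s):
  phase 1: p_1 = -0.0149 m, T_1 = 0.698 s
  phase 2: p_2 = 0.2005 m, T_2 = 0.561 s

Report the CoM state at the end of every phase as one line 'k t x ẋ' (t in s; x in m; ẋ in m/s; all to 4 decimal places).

1 0.6980 -0.0003 0.1301
2 1.2590 -0.2137 -1.0487

phase 1: p=-0.0149, T=0.698, ωT=2.004935, cosh=3.780141, sinh=3.645472; start (x,ẋ)=(-0.125000, 0.339400) → end (x,ẋ)=(-0.000348, 0.130095)
phase 2: p=0.2005, T=0.561, ωT=1.611416, cosh=2.604753, sinh=2.405149; start (x,ẋ)=(-0.000348, 0.130095) → end (x,ẋ)=(-0.213727, -1.048704)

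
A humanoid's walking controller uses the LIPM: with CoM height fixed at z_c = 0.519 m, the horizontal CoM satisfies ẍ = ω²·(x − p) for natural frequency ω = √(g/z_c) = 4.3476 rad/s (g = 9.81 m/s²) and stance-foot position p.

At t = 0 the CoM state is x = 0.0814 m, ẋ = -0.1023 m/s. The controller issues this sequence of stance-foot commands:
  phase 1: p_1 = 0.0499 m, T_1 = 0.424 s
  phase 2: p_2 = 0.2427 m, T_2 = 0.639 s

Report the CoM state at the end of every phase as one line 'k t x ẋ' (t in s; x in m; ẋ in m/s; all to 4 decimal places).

phase 1: p=0.0499, T=0.424, ωT=1.843382, cosh=3.238076, sinh=3.079795; start (x,ẋ)=(0.081400, -0.102300) → end (x,ẋ)=(0.079431, 0.090521)
phase 2: p=0.2427, T=0.639, ωT=2.778116, cosh=8.075422, sinh=8.013266; start (x,ẋ)=(0.079431, 0.090521) → end (x,ẋ)=(-0.908922, -4.957044)

1 0.4240 0.0794 0.0905
2 1.0630 -0.9089 -4.9570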